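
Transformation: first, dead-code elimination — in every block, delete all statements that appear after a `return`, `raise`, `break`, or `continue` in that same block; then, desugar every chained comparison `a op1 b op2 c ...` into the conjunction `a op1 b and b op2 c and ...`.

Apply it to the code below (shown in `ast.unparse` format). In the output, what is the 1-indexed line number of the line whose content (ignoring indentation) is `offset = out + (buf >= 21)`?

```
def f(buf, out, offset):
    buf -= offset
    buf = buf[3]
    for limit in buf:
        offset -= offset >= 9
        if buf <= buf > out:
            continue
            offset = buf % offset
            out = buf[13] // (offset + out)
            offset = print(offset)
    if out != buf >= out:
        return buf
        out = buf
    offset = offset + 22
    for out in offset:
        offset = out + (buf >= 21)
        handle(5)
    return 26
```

Transformed code:
def f(buf, out, offset):
    buf -= offset
    buf = buf[3]
    for limit in buf:
        offset -= offset >= 9
        if buf <= buf and buf > out:
            continue
    if out != buf and buf >= out:
        return buf
    offset = offset + 22
    for out in offset:
        offset = out + (buf >= 21)
        handle(5)
    return 26

12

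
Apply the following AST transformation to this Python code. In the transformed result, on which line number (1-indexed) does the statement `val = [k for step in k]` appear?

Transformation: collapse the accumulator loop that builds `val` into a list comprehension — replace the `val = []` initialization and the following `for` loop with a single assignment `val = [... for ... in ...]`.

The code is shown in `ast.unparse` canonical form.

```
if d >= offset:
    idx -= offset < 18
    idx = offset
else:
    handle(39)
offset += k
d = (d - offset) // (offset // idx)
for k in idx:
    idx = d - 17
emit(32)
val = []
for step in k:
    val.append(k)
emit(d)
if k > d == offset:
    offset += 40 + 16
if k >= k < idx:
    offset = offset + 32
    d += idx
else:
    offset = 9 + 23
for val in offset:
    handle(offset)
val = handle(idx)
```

Transformed code:
if d >= offset:
    idx -= offset < 18
    idx = offset
else:
    handle(39)
offset += k
d = (d - offset) // (offset // idx)
for k in idx:
    idx = d - 17
emit(32)
val = [k for step in k]
emit(d)
if k > d == offset:
    offset += 40 + 16
if k >= k < idx:
    offset = offset + 32
    d += idx
else:
    offset = 9 + 23
for val in offset:
    handle(offset)
val = handle(idx)

11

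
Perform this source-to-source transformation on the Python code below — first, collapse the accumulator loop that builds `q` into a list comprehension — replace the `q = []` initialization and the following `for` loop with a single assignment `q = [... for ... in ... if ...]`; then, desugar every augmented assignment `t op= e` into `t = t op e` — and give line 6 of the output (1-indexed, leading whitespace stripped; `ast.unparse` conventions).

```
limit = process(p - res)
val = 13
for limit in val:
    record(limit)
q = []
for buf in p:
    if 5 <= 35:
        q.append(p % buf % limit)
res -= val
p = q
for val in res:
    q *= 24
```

res = res - val

Transformed code:
limit = process(p - res)
val = 13
for limit in val:
    record(limit)
q = [p % buf % limit for buf in p if 5 <= 35]
res = res - val
p = q
for val in res:
    q = q * 24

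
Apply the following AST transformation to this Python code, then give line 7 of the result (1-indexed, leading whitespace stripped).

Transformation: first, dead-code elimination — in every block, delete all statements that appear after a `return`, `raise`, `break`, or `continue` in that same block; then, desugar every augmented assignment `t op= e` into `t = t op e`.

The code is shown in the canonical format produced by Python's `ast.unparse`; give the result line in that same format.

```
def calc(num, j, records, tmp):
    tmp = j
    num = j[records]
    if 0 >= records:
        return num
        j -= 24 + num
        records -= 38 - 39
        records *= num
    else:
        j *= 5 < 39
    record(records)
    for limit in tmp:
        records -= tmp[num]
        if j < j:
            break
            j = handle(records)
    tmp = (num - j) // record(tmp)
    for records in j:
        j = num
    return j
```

j = j * (5 < 39)

Transformed code:
def calc(num, j, records, tmp):
    tmp = j
    num = j[records]
    if 0 >= records:
        return num
    else:
        j = j * (5 < 39)
    record(records)
    for limit in tmp:
        records = records - tmp[num]
        if j < j:
            break
    tmp = (num - j) // record(tmp)
    for records in j:
        j = num
    return j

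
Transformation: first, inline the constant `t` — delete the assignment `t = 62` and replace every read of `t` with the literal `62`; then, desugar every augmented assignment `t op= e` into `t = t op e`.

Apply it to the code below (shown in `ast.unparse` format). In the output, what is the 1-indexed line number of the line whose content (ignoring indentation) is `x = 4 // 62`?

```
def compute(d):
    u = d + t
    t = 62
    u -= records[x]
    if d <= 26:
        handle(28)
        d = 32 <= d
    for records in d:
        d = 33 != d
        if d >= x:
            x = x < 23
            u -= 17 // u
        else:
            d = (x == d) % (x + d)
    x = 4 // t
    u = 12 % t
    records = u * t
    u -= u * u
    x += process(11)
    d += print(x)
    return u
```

14

Transformed code:
def compute(d):
    u = d + 62
    u = u - records[x]
    if d <= 26:
        handle(28)
        d = 32 <= d
    for records in d:
        d = 33 != d
        if d >= x:
            x = x < 23
            u = u - 17 // u
        else:
            d = (x == d) % (x + d)
    x = 4 // 62
    u = 12 % 62
    records = u * 62
    u = u - u * u
    x = x + process(11)
    d = d + print(x)
    return u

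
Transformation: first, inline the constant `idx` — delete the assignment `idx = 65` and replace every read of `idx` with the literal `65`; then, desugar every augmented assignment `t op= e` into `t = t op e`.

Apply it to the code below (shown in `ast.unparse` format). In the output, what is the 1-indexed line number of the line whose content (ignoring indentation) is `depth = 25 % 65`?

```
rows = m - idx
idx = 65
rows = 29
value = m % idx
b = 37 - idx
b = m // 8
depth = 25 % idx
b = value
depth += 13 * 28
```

6

Transformed code:
rows = m - 65
rows = 29
value = m % 65
b = 37 - 65
b = m // 8
depth = 25 % 65
b = value
depth = depth + 13 * 28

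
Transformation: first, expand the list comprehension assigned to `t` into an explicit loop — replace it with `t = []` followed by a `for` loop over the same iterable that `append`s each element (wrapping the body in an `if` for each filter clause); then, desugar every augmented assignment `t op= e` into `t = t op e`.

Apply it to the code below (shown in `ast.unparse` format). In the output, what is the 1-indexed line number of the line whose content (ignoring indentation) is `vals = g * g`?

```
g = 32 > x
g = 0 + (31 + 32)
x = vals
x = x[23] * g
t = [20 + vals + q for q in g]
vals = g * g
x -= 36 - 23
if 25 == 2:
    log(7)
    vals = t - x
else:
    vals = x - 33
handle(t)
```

8

Transformed code:
g = 32 > x
g = 0 + (31 + 32)
x = vals
x = x[23] * g
t = []
for q in g:
    t.append(20 + vals + q)
vals = g * g
x = x - (36 - 23)
if 25 == 2:
    log(7)
    vals = t - x
else:
    vals = x - 33
handle(t)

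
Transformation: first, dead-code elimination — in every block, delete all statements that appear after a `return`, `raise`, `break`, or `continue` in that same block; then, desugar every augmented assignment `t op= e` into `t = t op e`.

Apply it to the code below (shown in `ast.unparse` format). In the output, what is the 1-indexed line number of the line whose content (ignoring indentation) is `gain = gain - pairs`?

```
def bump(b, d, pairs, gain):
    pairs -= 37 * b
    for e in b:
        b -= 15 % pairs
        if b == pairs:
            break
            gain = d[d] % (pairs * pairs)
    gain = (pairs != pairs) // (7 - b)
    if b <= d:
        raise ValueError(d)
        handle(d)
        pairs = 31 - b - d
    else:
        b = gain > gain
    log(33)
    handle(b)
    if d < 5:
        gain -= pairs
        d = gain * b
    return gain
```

15

Transformed code:
def bump(b, d, pairs, gain):
    pairs = pairs - 37 * b
    for e in b:
        b = b - 15 % pairs
        if b == pairs:
            break
    gain = (pairs != pairs) // (7 - b)
    if b <= d:
        raise ValueError(d)
    else:
        b = gain > gain
    log(33)
    handle(b)
    if d < 5:
        gain = gain - pairs
        d = gain * b
    return gain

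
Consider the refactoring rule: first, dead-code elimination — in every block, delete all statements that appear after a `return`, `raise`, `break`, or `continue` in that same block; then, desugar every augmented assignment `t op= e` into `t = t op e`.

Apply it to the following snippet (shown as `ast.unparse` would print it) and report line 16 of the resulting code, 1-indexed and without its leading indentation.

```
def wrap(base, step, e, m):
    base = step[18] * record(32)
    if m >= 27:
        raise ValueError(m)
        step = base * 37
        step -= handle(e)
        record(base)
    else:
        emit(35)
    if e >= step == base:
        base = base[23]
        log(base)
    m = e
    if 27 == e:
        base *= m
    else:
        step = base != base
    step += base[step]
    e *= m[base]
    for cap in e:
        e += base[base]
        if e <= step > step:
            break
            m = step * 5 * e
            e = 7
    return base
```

Transformed code:
def wrap(base, step, e, m):
    base = step[18] * record(32)
    if m >= 27:
        raise ValueError(m)
    else:
        emit(35)
    if e >= step == base:
        base = base[23]
        log(base)
    m = e
    if 27 == e:
        base = base * m
    else:
        step = base != base
    step = step + base[step]
    e = e * m[base]
    for cap in e:
        e = e + base[base]
        if e <= step > step:
            break
    return base

e = e * m[base]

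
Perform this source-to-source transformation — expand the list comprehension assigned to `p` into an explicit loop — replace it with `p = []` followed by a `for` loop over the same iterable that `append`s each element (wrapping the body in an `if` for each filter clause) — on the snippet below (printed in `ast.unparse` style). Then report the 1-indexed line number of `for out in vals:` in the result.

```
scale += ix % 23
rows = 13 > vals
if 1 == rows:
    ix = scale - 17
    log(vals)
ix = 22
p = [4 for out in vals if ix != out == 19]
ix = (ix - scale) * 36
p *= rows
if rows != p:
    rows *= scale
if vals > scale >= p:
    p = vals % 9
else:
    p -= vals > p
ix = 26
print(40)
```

8

Transformed code:
scale += ix % 23
rows = 13 > vals
if 1 == rows:
    ix = scale - 17
    log(vals)
ix = 22
p = []
for out in vals:
    if ix != out == 19:
        p.append(4)
ix = (ix - scale) * 36
p *= rows
if rows != p:
    rows *= scale
if vals > scale >= p:
    p = vals % 9
else:
    p -= vals > p
ix = 26
print(40)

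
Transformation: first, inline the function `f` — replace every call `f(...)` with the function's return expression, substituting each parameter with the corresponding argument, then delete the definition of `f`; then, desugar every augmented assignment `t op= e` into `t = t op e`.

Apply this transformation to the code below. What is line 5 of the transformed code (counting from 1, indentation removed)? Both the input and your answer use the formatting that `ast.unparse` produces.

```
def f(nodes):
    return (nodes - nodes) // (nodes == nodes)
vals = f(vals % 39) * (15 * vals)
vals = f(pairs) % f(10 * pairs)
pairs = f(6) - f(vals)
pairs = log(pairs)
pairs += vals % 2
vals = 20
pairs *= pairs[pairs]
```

Transformed code:
vals = (vals % 39 - vals % 39) // (vals % 39 == vals % 39) * (15 * vals)
vals = (pairs - pairs) // (pairs == pairs) % ((10 * pairs - 10 * pairs) // (10 * pairs == 10 * pairs))
pairs = (6 - 6) // (6 == 6) - (vals - vals) // (vals == vals)
pairs = log(pairs)
pairs = pairs + vals % 2
vals = 20
pairs = pairs * pairs[pairs]

pairs = pairs + vals % 2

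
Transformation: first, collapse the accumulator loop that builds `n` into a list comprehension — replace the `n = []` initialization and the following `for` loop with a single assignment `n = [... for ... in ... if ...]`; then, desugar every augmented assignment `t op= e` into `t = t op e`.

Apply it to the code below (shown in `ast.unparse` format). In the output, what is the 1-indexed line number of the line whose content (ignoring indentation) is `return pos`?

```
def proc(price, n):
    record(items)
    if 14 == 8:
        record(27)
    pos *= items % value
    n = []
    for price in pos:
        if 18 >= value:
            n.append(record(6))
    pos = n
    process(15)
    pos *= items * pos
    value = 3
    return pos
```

11

Transformed code:
def proc(price, n):
    record(items)
    if 14 == 8:
        record(27)
    pos = pos * (items % value)
    n = [record(6) for price in pos if 18 >= value]
    pos = n
    process(15)
    pos = pos * (items * pos)
    value = 3
    return pos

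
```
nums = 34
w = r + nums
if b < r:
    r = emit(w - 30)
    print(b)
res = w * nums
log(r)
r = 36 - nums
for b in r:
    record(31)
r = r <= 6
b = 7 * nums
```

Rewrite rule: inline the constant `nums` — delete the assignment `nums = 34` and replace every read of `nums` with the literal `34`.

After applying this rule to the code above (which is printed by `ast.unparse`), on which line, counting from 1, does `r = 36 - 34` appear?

7

Transformed code:
w = r + 34
if b < r:
    r = emit(w - 30)
    print(b)
res = w * 34
log(r)
r = 36 - 34
for b in r:
    record(31)
r = r <= 6
b = 7 * 34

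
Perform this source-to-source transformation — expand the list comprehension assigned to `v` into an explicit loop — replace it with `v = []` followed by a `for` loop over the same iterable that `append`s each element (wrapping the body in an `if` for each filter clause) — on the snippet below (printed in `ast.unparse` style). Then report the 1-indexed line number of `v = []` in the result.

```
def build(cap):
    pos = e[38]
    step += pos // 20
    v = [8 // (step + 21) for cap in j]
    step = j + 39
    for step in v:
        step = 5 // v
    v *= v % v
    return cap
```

4

Transformed code:
def build(cap):
    pos = e[38]
    step += pos // 20
    v = []
    for cap in j:
        v.append(8 // (step + 21))
    step = j + 39
    for step in v:
        step = 5 // v
    v *= v % v
    return cap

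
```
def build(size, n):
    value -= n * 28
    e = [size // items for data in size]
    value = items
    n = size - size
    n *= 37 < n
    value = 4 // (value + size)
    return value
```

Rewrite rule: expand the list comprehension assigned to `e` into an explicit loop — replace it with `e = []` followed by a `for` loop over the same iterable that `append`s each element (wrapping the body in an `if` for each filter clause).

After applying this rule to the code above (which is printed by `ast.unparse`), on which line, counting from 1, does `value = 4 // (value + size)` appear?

9

Transformed code:
def build(size, n):
    value -= n * 28
    e = []
    for data in size:
        e.append(size // items)
    value = items
    n = size - size
    n *= 37 < n
    value = 4 // (value + size)
    return value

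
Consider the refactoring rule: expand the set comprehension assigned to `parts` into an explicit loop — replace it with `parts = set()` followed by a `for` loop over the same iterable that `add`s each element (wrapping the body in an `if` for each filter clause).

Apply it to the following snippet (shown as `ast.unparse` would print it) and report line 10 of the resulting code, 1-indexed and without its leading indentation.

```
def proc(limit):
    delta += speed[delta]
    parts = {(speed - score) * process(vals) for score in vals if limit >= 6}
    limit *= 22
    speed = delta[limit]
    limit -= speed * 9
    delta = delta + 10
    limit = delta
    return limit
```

Transformed code:
def proc(limit):
    delta += speed[delta]
    parts = set()
    for score in vals:
        if limit >= 6:
            parts.add((speed - score) * process(vals))
    limit *= 22
    speed = delta[limit]
    limit -= speed * 9
    delta = delta + 10
    limit = delta
    return limit

delta = delta + 10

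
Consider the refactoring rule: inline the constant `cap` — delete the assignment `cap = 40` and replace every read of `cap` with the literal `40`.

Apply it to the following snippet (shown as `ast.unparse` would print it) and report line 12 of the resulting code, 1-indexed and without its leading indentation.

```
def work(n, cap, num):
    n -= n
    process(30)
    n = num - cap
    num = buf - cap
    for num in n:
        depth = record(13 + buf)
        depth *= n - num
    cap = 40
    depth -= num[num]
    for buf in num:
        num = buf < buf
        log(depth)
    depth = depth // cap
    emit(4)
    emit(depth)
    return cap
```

log(depth)

Transformed code:
def work(n, cap, num):
    n -= n
    process(30)
    n = num - 40
    num = buf - 40
    for num in n:
        depth = record(13 + buf)
        depth *= n - num
    depth -= num[num]
    for buf in num:
        num = buf < buf
        log(depth)
    depth = depth // 40
    emit(4)
    emit(depth)
    return 40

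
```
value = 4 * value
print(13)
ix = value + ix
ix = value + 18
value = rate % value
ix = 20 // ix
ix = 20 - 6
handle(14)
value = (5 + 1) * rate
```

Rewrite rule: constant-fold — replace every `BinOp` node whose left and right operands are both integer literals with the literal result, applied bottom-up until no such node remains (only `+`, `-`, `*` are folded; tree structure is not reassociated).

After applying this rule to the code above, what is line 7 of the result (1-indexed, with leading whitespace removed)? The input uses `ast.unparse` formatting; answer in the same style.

ix = 14

Transformed code:
value = 4 * value
print(13)
ix = value + ix
ix = value + 18
value = rate % value
ix = 20 // ix
ix = 14
handle(14)
value = 6 * rate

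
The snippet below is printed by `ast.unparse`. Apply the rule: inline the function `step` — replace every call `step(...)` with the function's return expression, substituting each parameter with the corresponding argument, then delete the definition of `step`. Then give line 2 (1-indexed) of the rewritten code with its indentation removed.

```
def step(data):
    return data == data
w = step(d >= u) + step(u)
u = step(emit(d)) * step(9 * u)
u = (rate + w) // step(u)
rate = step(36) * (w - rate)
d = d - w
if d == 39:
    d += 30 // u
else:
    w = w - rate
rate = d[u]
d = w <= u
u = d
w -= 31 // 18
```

u = (emit(d) == emit(d)) * (9 * u == 9 * u)

Transformed code:
w = ((d >= u) == (d >= u)) + (u == u)
u = (emit(d) == emit(d)) * (9 * u == 9 * u)
u = (rate + w) // (u == u)
rate = (36 == 36) * (w - rate)
d = d - w
if d == 39:
    d += 30 // u
else:
    w = w - rate
rate = d[u]
d = w <= u
u = d
w -= 31 // 18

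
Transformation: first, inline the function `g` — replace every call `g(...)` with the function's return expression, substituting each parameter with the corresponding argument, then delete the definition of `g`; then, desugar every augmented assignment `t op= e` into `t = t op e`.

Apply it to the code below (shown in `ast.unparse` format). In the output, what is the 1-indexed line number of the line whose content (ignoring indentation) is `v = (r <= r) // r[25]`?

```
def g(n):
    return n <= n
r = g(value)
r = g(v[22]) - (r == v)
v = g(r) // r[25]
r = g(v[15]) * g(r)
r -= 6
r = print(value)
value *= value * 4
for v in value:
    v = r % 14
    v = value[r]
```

Transformed code:
r = value <= value
r = (v[22] <= v[22]) - (r == v)
v = (r <= r) // r[25]
r = (v[15] <= v[15]) * (r <= r)
r = r - 6
r = print(value)
value = value * (value * 4)
for v in value:
    v = r % 14
    v = value[r]

3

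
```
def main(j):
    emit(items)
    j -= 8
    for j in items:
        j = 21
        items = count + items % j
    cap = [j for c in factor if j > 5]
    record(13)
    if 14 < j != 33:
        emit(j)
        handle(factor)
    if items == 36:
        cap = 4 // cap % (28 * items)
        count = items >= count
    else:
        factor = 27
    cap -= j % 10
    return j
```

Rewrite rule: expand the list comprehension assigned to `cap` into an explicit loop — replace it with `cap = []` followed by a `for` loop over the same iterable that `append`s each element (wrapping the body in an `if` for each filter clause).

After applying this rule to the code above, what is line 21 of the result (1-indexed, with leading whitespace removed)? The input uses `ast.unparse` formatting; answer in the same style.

return j

Transformed code:
def main(j):
    emit(items)
    j -= 8
    for j in items:
        j = 21
        items = count + items % j
    cap = []
    for c in factor:
        if j > 5:
            cap.append(j)
    record(13)
    if 14 < j != 33:
        emit(j)
        handle(factor)
    if items == 36:
        cap = 4 // cap % (28 * items)
        count = items >= count
    else:
        factor = 27
    cap -= j % 10
    return j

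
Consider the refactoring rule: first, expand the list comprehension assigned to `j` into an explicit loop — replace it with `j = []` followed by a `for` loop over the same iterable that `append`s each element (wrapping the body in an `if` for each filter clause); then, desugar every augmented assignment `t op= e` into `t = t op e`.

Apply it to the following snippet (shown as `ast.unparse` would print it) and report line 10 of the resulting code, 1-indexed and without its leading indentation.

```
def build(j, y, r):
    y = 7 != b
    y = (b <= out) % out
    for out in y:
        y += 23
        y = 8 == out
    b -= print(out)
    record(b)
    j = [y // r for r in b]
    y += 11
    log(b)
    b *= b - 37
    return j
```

Transformed code:
def build(j, y, r):
    y = 7 != b
    y = (b <= out) % out
    for out in y:
        y = y + 23
        y = 8 == out
    b = b - print(out)
    record(b)
    j = []
    for r in b:
        j.append(y // r)
    y = y + 11
    log(b)
    b = b * (b - 37)
    return j

for r in b:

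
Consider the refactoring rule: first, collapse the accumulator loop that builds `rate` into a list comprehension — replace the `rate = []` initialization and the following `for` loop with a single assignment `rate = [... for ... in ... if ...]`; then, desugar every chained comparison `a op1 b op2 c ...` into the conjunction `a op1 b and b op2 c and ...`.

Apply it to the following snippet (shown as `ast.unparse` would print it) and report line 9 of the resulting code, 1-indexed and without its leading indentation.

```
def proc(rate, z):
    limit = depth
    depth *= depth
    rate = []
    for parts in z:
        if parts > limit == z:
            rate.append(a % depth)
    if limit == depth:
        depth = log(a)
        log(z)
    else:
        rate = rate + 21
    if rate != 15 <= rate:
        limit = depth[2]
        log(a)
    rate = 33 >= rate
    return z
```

rate = rate + 21

Transformed code:
def proc(rate, z):
    limit = depth
    depth *= depth
    rate = [a % depth for parts in z if parts > limit and limit == z]
    if limit == depth:
        depth = log(a)
        log(z)
    else:
        rate = rate + 21
    if rate != 15 and 15 <= rate:
        limit = depth[2]
        log(a)
    rate = 33 >= rate
    return z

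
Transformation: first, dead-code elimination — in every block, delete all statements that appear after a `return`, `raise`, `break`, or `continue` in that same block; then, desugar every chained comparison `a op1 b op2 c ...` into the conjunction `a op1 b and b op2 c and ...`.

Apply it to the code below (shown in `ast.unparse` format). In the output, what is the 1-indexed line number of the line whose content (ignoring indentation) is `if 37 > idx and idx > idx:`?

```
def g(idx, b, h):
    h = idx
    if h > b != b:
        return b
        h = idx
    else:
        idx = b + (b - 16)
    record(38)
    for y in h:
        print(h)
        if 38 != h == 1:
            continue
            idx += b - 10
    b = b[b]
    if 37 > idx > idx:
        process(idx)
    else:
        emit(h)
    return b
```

13

Transformed code:
def g(idx, b, h):
    h = idx
    if h > b and b != b:
        return b
    else:
        idx = b + (b - 16)
    record(38)
    for y in h:
        print(h)
        if 38 != h and h == 1:
            continue
    b = b[b]
    if 37 > idx and idx > idx:
        process(idx)
    else:
        emit(h)
    return b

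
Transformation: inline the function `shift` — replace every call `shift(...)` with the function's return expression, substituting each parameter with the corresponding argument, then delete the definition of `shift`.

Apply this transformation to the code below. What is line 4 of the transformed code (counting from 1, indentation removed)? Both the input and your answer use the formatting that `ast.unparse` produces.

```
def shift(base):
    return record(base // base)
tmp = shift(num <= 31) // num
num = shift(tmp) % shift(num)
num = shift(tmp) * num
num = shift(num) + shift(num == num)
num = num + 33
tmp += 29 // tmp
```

Transformed code:
tmp = record((num <= 31) // (num <= 31)) // num
num = record(tmp // tmp) % record(num // num)
num = record(tmp // tmp) * num
num = record(num // num) + record((num == num) // (num == num))
num = num + 33
tmp += 29 // tmp

num = record(num // num) + record((num == num) // (num == num))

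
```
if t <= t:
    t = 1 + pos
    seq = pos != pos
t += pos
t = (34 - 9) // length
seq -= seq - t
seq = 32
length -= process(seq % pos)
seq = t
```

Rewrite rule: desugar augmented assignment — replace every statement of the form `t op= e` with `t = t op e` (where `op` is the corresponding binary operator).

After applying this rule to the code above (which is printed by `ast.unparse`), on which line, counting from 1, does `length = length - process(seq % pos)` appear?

8

Transformed code:
if t <= t:
    t = 1 + pos
    seq = pos != pos
t = t + pos
t = (34 - 9) // length
seq = seq - (seq - t)
seq = 32
length = length - process(seq % pos)
seq = t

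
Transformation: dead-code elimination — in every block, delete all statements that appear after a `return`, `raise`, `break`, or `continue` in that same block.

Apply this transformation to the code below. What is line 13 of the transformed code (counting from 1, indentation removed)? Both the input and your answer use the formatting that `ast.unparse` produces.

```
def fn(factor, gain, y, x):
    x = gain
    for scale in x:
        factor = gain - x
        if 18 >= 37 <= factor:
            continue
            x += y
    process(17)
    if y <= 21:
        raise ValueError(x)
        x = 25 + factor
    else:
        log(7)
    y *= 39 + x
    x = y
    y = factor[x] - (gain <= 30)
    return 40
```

Transformed code:
def fn(factor, gain, y, x):
    x = gain
    for scale in x:
        factor = gain - x
        if 18 >= 37 <= factor:
            continue
    process(17)
    if y <= 21:
        raise ValueError(x)
    else:
        log(7)
    y *= 39 + x
    x = y
    y = factor[x] - (gain <= 30)
    return 40

x = y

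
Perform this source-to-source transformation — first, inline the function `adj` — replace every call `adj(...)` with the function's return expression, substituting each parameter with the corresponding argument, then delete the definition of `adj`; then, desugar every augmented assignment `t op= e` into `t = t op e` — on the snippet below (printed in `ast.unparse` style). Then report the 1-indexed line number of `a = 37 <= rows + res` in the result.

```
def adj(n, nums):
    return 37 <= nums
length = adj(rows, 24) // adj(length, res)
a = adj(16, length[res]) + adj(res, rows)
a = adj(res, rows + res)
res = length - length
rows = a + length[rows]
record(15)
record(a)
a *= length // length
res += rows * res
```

3

Transformed code:
length = (37 <= 24) // (37 <= res)
a = (37 <= length[res]) + (37 <= rows)
a = 37 <= rows + res
res = length - length
rows = a + length[rows]
record(15)
record(a)
a = a * (length // length)
res = res + rows * res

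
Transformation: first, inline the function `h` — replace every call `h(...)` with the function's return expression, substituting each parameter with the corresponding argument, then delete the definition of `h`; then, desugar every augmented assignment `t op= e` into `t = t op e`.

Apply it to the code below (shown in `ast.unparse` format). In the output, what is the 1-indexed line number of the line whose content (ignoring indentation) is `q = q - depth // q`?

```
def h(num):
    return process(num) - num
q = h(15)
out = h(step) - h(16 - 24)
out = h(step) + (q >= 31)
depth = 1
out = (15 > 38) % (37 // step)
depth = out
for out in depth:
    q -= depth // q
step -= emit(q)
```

8

Transformed code:
q = process(15) - 15
out = process(step) - step - (process(16 - 24) - (16 - 24))
out = process(step) - step + (q >= 31)
depth = 1
out = (15 > 38) % (37 // step)
depth = out
for out in depth:
    q = q - depth // q
step = step - emit(q)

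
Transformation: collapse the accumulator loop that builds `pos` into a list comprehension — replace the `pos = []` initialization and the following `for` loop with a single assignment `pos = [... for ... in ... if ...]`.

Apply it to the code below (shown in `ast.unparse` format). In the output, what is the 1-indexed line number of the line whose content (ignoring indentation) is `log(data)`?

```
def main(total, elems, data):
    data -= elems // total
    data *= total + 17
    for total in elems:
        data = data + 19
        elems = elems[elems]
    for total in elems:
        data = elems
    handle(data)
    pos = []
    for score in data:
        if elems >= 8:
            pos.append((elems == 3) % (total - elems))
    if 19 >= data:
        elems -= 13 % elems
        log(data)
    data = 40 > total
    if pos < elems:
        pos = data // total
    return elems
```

Transformed code:
def main(total, elems, data):
    data -= elems // total
    data *= total + 17
    for total in elems:
        data = data + 19
        elems = elems[elems]
    for total in elems:
        data = elems
    handle(data)
    pos = [(elems == 3) % (total - elems) for score in data if elems >= 8]
    if 19 >= data:
        elems -= 13 % elems
        log(data)
    data = 40 > total
    if pos < elems:
        pos = data // total
    return elems

13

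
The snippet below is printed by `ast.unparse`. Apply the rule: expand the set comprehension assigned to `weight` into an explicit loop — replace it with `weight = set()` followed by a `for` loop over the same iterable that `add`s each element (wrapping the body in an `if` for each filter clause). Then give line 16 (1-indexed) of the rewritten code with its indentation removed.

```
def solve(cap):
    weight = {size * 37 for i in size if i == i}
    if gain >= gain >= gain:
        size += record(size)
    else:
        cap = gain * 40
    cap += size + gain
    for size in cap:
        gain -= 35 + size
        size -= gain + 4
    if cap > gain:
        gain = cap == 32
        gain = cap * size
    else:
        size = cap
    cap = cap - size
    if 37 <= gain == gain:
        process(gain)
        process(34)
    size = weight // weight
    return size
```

Transformed code:
def solve(cap):
    weight = set()
    for i in size:
        if i == i:
            weight.add(size * 37)
    if gain >= gain >= gain:
        size += record(size)
    else:
        cap = gain * 40
    cap += size + gain
    for size in cap:
        gain -= 35 + size
        size -= gain + 4
    if cap > gain:
        gain = cap == 32
        gain = cap * size
    else:
        size = cap
    cap = cap - size
    if 37 <= gain == gain:
        process(gain)
        process(34)
    size = weight // weight
    return size

gain = cap * size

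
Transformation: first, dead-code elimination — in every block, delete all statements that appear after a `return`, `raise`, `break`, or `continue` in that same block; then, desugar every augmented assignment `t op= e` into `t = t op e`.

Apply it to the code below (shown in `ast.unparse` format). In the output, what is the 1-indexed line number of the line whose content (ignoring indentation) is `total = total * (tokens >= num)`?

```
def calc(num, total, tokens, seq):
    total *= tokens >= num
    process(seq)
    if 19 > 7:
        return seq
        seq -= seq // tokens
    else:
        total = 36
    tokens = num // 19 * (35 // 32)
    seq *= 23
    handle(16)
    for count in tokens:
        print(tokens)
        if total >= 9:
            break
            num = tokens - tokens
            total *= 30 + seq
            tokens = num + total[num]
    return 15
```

2

Transformed code:
def calc(num, total, tokens, seq):
    total = total * (tokens >= num)
    process(seq)
    if 19 > 7:
        return seq
    else:
        total = 36
    tokens = num // 19 * (35 // 32)
    seq = seq * 23
    handle(16)
    for count in tokens:
        print(tokens)
        if total >= 9:
            break
    return 15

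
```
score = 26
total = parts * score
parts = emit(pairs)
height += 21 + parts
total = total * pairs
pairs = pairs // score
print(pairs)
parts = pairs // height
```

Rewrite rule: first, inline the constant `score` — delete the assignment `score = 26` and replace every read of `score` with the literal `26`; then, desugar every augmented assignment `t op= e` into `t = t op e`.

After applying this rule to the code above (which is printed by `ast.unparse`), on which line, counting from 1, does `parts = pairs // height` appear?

7

Transformed code:
total = parts * 26
parts = emit(pairs)
height = height + (21 + parts)
total = total * pairs
pairs = pairs // 26
print(pairs)
parts = pairs // height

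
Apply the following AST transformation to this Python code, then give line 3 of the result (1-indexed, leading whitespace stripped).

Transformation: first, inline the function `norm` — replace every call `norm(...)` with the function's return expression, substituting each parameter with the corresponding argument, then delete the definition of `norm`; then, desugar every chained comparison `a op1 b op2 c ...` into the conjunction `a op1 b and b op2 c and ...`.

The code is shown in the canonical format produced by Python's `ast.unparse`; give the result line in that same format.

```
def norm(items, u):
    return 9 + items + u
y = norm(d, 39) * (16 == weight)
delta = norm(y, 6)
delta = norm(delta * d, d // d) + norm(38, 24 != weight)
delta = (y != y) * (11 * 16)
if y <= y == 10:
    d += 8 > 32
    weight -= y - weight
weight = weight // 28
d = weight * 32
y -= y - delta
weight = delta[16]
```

delta = 9 + delta * d + d // d + (9 + 38 + (24 != weight))

Transformed code:
y = (9 + d + 39) * (16 == weight)
delta = 9 + y + 6
delta = 9 + delta * d + d // d + (9 + 38 + (24 != weight))
delta = (y != y) * (11 * 16)
if y <= y and y == 10:
    d += 8 > 32
    weight -= y - weight
weight = weight // 28
d = weight * 32
y -= y - delta
weight = delta[16]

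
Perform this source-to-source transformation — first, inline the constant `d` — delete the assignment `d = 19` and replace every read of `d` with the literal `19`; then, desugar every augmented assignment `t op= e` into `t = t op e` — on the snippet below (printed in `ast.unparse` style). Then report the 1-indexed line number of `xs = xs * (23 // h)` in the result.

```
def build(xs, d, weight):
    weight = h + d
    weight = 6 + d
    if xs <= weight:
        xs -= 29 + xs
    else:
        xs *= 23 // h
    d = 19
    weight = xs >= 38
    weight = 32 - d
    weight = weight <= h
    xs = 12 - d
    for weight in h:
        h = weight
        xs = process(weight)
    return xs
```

7

Transformed code:
def build(xs, d, weight):
    weight = h + 19
    weight = 6 + 19
    if xs <= weight:
        xs = xs - (29 + xs)
    else:
        xs = xs * (23 // h)
    weight = xs >= 38
    weight = 32 - 19
    weight = weight <= h
    xs = 12 - 19
    for weight in h:
        h = weight
        xs = process(weight)
    return xs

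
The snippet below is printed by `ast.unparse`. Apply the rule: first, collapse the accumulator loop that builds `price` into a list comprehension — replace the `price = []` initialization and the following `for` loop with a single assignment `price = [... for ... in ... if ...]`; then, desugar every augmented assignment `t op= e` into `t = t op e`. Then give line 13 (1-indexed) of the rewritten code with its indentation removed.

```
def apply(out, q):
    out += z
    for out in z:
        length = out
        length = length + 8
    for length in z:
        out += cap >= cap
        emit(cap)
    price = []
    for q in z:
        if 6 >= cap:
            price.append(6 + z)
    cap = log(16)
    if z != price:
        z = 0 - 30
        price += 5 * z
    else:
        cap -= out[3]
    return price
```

Transformed code:
def apply(out, q):
    out = out + z
    for out in z:
        length = out
        length = length + 8
    for length in z:
        out = out + (cap >= cap)
        emit(cap)
    price = [6 + z for q in z if 6 >= cap]
    cap = log(16)
    if z != price:
        z = 0 - 30
        price = price + 5 * z
    else:
        cap = cap - out[3]
    return price

price = price + 5 * z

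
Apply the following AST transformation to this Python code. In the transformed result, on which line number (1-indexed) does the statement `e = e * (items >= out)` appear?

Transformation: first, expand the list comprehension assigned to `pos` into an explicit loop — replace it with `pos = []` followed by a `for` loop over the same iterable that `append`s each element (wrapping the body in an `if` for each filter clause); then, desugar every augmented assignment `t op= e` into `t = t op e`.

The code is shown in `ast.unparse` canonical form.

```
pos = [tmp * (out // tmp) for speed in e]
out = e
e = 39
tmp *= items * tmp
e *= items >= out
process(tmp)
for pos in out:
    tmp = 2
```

Transformed code:
pos = []
for speed in e:
    pos.append(tmp * (out // tmp))
out = e
e = 39
tmp = tmp * (items * tmp)
e = e * (items >= out)
process(tmp)
for pos in out:
    tmp = 2

7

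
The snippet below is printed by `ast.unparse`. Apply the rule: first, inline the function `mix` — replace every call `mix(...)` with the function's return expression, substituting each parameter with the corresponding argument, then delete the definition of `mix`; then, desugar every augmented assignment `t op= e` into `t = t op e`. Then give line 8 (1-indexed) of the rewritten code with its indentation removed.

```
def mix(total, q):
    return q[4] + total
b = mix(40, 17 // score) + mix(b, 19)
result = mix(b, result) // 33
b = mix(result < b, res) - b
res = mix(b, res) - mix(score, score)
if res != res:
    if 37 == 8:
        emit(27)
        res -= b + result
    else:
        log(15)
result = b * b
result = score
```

res = res - (b + result)

Transformed code:
b = (17 // score)[4] + 40 + (19[4] + b)
result = (result[4] + b) // 33
b = res[4] + (result < b) - b
res = res[4] + b - (score[4] + score)
if res != res:
    if 37 == 8:
        emit(27)
        res = res - (b + result)
    else:
        log(15)
result = b * b
result = score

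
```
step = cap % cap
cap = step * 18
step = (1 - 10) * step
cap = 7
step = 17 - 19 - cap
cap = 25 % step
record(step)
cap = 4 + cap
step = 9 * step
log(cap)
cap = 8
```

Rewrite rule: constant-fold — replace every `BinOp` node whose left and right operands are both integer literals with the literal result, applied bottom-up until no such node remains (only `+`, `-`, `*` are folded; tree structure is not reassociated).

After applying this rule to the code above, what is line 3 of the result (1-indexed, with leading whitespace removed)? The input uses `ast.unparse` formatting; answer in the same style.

step = -9 * step

Transformed code:
step = cap % cap
cap = step * 18
step = -9 * step
cap = 7
step = -2 - cap
cap = 25 % step
record(step)
cap = 4 + cap
step = 9 * step
log(cap)
cap = 8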